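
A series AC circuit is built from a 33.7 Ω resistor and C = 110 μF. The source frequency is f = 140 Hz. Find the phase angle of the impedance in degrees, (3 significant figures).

ω = 2πf = 879.6 rad/s
X_C = 1/(ωC) = 10.3 Ω
Z = 33.7 − j10.3 Ω
|Z| = √(33.7² + 10.3²) = 35.2 Ω
∠Z = arctan(-10.3/33.7) = -17.0°

-17.0°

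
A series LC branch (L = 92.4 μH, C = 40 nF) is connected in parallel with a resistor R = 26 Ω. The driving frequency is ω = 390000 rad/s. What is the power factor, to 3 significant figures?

0.734

X_L = ωL = 36.0 Ω
X_C = 1/(ωC) = 64.1 Ω
Branch 1: Z₁ = R = 26.0 Ω
Branch 2 (series LC): Z₂ = j(X_L − X_C) = −j28.1 Ω
Parallel: Z = Z₁Z₂/(Z₁+Z₂), |Z| = 19.1 Ω, ∠Z = -42.8°
cos φ = cos(-42.8°) = 0.734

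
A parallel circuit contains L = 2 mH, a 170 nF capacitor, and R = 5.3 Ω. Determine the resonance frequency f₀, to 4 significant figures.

8.631 kHz

ω₀ = 1/√(LC) = 1/√(0.002 × 1.7e-07) = 54230 rad/s
f₀ = ω₀/(2π) = 8.631 kHz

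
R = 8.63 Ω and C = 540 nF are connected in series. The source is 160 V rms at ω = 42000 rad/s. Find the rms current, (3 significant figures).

3.56 A

X_C = 1/(ωC) = 44.1 Ω
Z = 8.63 − j44.1 Ω
|Z| = √(8.63² + 44.1²) = 44.9 Ω
I = V/|Z| = 160/44.9 = 3.56 A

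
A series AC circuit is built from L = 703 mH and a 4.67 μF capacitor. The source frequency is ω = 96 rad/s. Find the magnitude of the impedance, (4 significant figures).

X_L = ωL = 67.49 Ω
X_C = 1/(ωC) = 2231 Ω
Net reactance X = X_L − X_C = -2163 Ω
Z = − j2163 Ω
|Z| = √(0² + 2163²) = 2163 Ω

2163 Ω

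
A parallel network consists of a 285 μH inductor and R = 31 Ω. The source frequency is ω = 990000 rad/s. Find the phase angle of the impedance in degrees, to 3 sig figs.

6.27°

X_L = ωL = 282 Ω
Parallel: admittances add. Y = 1/R + 1/(jωL)
Y = (0.0323 − j0.00354) S
|Y| = 0.0325 S → |Z| = 1/|Y| = 30.8 Ω, ∠Z = −∠Y = 6.27°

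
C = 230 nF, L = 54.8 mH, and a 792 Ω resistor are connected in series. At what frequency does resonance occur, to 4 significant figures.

ω₀ = 1/√(LC) = 1/√(0.0548 × 2.3e-07) = 8907 rad/s
f₀ = ω₀/(2π) = 1.418 kHz

1.418 kHz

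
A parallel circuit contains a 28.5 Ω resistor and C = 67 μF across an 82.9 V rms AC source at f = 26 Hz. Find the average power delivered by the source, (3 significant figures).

241 W

ω = 2πf = 163.4 rad/s
X_C = 1/(ωC) = 91.4 Ω
Parallel: admittances add. Y = 1/R + jωC
Y = (0.0351 + j0.0109) S
|Y| = 0.0368 S → |Z| = 1/|Y| = 27.2 Ω, ∠Z = −∠Y = -17.3°
I = V/|Z| = 3.05 A
P = VI cos φ = 82.9 × 3.05 × cos(-17.3°) = 241 W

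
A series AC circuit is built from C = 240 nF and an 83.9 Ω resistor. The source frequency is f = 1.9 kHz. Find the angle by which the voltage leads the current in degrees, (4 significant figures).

ω = 2πf = 11940 rad/s
X_C = 1/(ωC) = 349.0 Ω
Z = 83.90 − j349.0 Ω
|Z| = √(83.90² + 349.0²) = 359.0 Ω
∠Z = arctan(-349.0/83.90) = -76.48°

-76.48°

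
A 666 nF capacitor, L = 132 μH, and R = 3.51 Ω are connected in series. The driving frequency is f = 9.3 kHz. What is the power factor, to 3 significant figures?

ω = 2πf = 58430 rad/s
X_L = ωL = 7.71 Ω
X_C = 1/(ωC) = 25.7 Ω
Net reactance X = X_L − X_C = -18.0 Ω
Z = 3.51 − j18.0 Ω
|Z| = √(3.51² + 18.0²) = 18.3 Ω
∠Z = arctan(-18.0/3.51) = -79.0°
cos φ = cos(-79.0°) = 0.192

0.192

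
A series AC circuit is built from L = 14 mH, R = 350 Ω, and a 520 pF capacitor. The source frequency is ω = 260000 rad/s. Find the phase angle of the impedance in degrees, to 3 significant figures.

-84.7°

X_L = ωL = 3640 Ω
X_C = 1/(ωC) = 7400 Ω
Net reactance X = X_L − X_C = -3760 Ω
Z = 350 − j3760 Ω
|Z| = √(350² + 3760²) = 3770 Ω
∠Z = arctan(-3760/350) = -84.7°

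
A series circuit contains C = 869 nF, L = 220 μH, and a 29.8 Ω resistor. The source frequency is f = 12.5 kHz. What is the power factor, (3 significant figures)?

ω = 2πf = 78540 rad/s
X_L = ωL = 17.3 Ω
X_C = 1/(ωC) = 14.7 Ω
Net reactance X = X_L − X_C = 2.63 Ω
Z = 29.8 + j2.63 Ω
|Z| = √(29.8² + 2.63²) = 29.9 Ω
∠Z = arctan(2.63/29.8) = 5.04°
cos φ = cos(5.04°) = 0.996

0.996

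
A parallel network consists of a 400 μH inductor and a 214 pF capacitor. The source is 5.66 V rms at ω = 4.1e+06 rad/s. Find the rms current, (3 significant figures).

X_L = ωL = 1640 Ω
X_C = 1/(ωC) = 1140 Ω
Parallel: admittances add. Y = 1/(jωL) + jωC
Y = (0 + j0.000268) S
|Y| = 0.000268 S → |Z| = 1/|Y| = 3740 Ω, ∠Z = −∠Y = -90.0°
I = V/|Z| = 5.66/3740 = 1.51 mA

1.51 mA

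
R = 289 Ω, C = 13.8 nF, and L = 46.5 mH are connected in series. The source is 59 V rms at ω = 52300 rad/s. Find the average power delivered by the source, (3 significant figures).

854 mW

X_L = ωL = 2430 Ω
X_C = 1/(ωC) = 1390 Ω
Net reactance X = X_L − X_C = 1050 Ω
Z = 289 + j1050 Ω
|Z| = √(289² + 1050²) = 1090 Ω
∠Z = arctan(1050/289) = 74.6°
I = V/|Z| = 54.3 mA
P = VI cos φ = 59 × 0.0543 × cos(74.6°) = 854 mW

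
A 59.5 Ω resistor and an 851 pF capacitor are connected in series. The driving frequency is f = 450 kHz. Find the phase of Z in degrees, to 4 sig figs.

-81.85°

ω = 2πf = 2.827e+06 rad/s
X_C = 1/(ωC) = 415.6 Ω
Z = 59.50 − j415.6 Ω
|Z| = √(59.50² + 415.6²) = 419.8 Ω
∠Z = arctan(-415.6/59.50) = -81.85°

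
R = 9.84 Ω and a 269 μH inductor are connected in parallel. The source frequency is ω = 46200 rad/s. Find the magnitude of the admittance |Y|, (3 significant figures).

130 mS

X_L = ωL = 12.4 Ω
Parallel: admittances add. Y = 1/R + 1/(jωL)
Y = (0.102 − j0.0805) S
|Y| = 0.130 S → |Z| = 1/|Y| = 7.71 Ω, ∠Z = −∠Y = 38.4°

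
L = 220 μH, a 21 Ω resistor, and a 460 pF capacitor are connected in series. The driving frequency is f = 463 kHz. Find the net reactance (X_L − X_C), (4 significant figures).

-107.3 Ω

ω = 2πf = 2.909e+06 rad/s
X_L = ωL = 640.0 Ω
X_C = 1/(ωC) = 747.3 Ω
X = 640.0 − 747.3 = -107.3 Ω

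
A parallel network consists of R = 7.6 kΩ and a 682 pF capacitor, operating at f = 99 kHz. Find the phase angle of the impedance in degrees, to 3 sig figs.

-72.8°

ω = 2πf = 622000 rad/s
X_C = 1/(ωC) = 2360 Ω
Parallel: admittances add. Y = 1/R + jωC
Y = (0.000132 + j0.000424) S
|Y| = 0.000444 S → |Z| = 1/|Y| = 2250 Ω, ∠Z = −∠Y = -72.8°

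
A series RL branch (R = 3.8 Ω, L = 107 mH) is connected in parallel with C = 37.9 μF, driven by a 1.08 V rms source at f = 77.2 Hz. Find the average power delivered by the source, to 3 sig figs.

ω = 2πf = 485.1 rad/s
X_L = ωL = 51.9 Ω
X_C = 1/(ωC) = 54.4 Ω
Branch 1 (R+jX_L): Z₁ = 3.80 + j51.9 Ω, |Z₁| = 52.0 Ω
Branch 2 (−jX_C): Z₂ = −j54.4 Ω
Parallel: Z = Z₁Z₂/(Z₁+Z₂), |Z| = 623 Ω, ∠Z = 29.1°
I = V/|Z| = 1.73 mA
P = VI cos φ = 1.08 × 0.00173 × cos(29.1°) = 1.64 mW

1.64 mW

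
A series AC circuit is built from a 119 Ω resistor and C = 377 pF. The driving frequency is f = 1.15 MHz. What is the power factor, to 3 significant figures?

ω = 2πf = 7.226e+06 rad/s
X_C = 1/(ωC) = 367 Ω
Z = 119 − j367 Ω
|Z| = √(119² + 367²) = 386 Ω
∠Z = arctan(-367/119) = -72.0°
cos φ = cos(-72.0°) = 0.308

0.308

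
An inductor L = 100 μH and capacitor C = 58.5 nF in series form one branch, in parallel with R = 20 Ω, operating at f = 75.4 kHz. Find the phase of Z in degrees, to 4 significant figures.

ω = 2πf = 473800 rad/s
X_L = ωL = 47.38 Ω
X_C = 1/(ωC) = 36.08 Ω
Branch 1: Z₁ = R = 20.00 Ω
Branch 2 (series LC): Z₂ = j(X_L − X_C) = j11.29 Ω
Parallel: Z = Z₁Z₂/(Z₁+Z₂), |Z| = 9.834 Ω, ∠Z = 60.55°

60.55°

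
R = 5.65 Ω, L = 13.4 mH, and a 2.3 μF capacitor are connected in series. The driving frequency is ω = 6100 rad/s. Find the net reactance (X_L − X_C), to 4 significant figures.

X_L = ωL = 81.74 Ω
X_C = 1/(ωC) = 71.28 Ω
X = 81.74 − 71.28 = 10.46 Ω

10.46 Ω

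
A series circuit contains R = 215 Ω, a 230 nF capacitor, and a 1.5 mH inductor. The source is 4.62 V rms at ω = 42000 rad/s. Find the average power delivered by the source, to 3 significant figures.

95.9 mW

X_L = ωL = 63.0 Ω
X_C = 1/(ωC) = 104 Ω
Net reactance X = X_L − X_C = -40.5 Ω
Z = 215 − j40.5 Ω
|Z| = √(215² + 40.5²) = 219 Ω
∠Z = arctan(-40.5/215) = -10.7°
I = V/|Z| = 21.1 mA
P = VI cos φ = 4.62 × 0.0211 × cos(-10.7°) = 95.9 mW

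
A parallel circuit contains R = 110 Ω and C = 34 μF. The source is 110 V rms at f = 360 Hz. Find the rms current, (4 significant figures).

ω = 2πf = 2262 rad/s
X_C = 1/(ωC) = 13.00 Ω
Parallel: admittances add. Y = 1/R + jωC
Y = (0.009091 + j0.07691) S
|Y| = 0.07744 S → |Z| = 1/|Y| = 12.91 Ω, ∠Z = −∠Y = -83.26°
I = V/|Z| = 110/12.91 = 8.519 A

8.519 A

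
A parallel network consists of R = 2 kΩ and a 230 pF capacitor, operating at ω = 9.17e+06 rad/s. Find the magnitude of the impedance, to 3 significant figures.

X_C = 1/(ωC) = 474 Ω
Parallel: admittances add. Y = 1/R + jωC
Y = (0.000500 + j0.00211) S
|Y| = 0.00217 S → |Z| = 1/|Y| = 461 Ω, ∠Z = −∠Y = -76.7°

461 Ω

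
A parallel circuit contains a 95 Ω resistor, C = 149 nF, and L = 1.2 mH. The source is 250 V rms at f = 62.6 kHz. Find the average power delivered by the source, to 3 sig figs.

658 W

ω = 2πf = 393300 rad/s
X_L = ωL = 472 Ω
X_C = 1/(ωC) = 17.1 Ω
Parallel: admittances add. Y = 1/R + 1/(jωL) + jωC
Y = (0.0105 + j0.0565) S
|Y| = 0.0575 S → |Z| = 1/|Y| = 17.4 Ω, ∠Z = −∠Y = -79.4°
I = V/|Z| = 14.4 A
P = VI cos φ = 250 × 14.4 × cos(-79.4°) = 658 W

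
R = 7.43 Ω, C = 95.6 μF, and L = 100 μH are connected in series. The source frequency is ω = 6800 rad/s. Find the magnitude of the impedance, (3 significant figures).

X_L = ωL = 0.680 Ω
X_C = 1/(ωC) = 1.54 Ω
Net reactance X = X_L − X_C = -0.858 Ω
Z = 7.43 − j0.858 Ω
|Z| = √(7.43² + 0.858²) = 7.48 Ω

7.48 Ω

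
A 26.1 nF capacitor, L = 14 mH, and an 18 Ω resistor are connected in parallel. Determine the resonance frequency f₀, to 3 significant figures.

8.33 kHz

ω₀ = 1/√(LC) = 1/√(0.014 × 2.61e-08) = 52310 rad/s
f₀ = ω₀/(2π) = 8.33 kHz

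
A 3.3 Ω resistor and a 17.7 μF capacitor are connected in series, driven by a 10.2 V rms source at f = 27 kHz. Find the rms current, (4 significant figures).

3.075 A

ω = 2πf = 169600 rad/s
X_C = 1/(ωC) = 0.3330 Ω
Z = 3.300 − j0.3330 Ω
|Z| = √(3.300² + 0.3330²) = 3.317 Ω
I = V/|Z| = 10.2/3.317 = 3.075 A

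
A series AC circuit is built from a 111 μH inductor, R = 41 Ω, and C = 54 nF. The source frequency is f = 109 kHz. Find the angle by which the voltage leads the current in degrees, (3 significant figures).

50.1°

ω = 2πf = 684900 rad/s
X_L = ωL = 76.0 Ω
X_C = 1/(ωC) = 27.0 Ω
Net reactance X = X_L − X_C = 49.0 Ω
Z = 41.0 + j49.0 Ω
|Z| = √(41.0² + 49.0²) = 63.9 Ω
∠Z = arctan(49.0/41.0) = 50.1°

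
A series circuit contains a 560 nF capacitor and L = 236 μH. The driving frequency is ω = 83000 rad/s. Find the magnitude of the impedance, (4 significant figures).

X_L = ωL = 19.59 Ω
X_C = 1/(ωC) = 21.51 Ω
Net reactance X = X_L − X_C = -1.927 Ω
Z = − j1.927 Ω
|Z| = √(0² + 1.927²) = 1.927 Ω

1.927 Ω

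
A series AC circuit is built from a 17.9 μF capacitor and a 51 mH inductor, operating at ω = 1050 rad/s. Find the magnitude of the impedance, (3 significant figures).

X_L = ωL = 53.5 Ω
X_C = 1/(ωC) = 53.2 Ω
Net reactance X = X_L − X_C = 0.344 Ω
Z = j0.344 Ω
|Z| = √(0² + 0.344²) = 0.344 Ω

0.344 Ω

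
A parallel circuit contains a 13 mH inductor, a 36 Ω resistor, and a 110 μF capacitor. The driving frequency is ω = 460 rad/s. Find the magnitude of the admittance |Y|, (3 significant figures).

120 mS

X_L = ωL = 5.98 Ω
X_C = 1/(ωC) = 19.8 Ω
Parallel: admittances add. Y = 1/R + 1/(jωL) + jωC
Y = (0.0278 − j0.117) S
|Y| = 0.120 S → |Z| = 1/|Y| = 8.34 Ω, ∠Z = −∠Y = 76.6°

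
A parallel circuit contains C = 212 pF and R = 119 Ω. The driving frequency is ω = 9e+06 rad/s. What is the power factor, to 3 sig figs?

0.975

X_C = 1/(ωC) = 524 Ω
Parallel: admittances add. Y = 1/R + jωC
Y = (0.00840 + j0.00191) S
|Y| = 0.00862 S → |Z| = 1/|Y| = 116 Ω, ∠Z = −∠Y = -12.8°
cos φ = cos(-12.8°) = 0.975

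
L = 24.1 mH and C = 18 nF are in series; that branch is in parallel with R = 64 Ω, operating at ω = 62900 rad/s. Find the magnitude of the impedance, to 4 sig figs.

X_L = ωL = 1516 Ω
X_C = 1/(ωC) = 883.2 Ω
Branch 1: Z₁ = R = 64.00 Ω
Branch 2 (series LC): Z₂ = j(X_L − X_C) = j632.7 Ω
Parallel: Z = Z₁Z₂/(Z₁+Z₂), |Z| = 63.68 Ω, ∠Z = 5.776°

63.68 Ω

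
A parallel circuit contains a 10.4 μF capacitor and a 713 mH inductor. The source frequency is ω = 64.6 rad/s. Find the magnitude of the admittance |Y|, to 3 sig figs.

X_L = ωL = 46.1 Ω
X_C = 1/(ωC) = 1490 Ω
Parallel: admittances add. Y = 1/(jωL) + jωC
Y = (0 − j0.0210) S
|Y| = 0.0210 S → |Z| = 1/|Y| = 47.5 Ω, ∠Z = −∠Y = 90.0°

21.0 mS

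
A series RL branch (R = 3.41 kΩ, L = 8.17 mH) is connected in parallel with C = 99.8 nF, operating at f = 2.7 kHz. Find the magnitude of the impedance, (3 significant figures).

ω = 2πf = 16960 rad/s
X_L = ωL = 139 Ω
X_C = 1/(ωC) = 591 Ω
Branch 1 (R+jX_L): Z₁ = 3410 + j139 Ω, |Z₁| = 3410 Ω
Branch 2 (−jX_C): Z₂ = −j591 Ω
Parallel: Z = Z₁Z₂/(Z₁+Z₂), |Z| = 586 Ω, ∠Z = -80.1°

586 Ω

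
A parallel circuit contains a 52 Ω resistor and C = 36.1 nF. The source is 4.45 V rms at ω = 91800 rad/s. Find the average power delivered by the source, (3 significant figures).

381 mW

X_C = 1/(ωC) = 302 Ω
Parallel: admittances add. Y = 1/R + jωC
Y = (0.0192 + j0.00331) S
|Y| = 0.0195 S → |Z| = 1/|Y| = 51.2 Ω, ∠Z = −∠Y = -9.78°
I = V/|Z| = 86.8 mA
P = VI cos φ = 4.45 × 0.0868 × cos(-9.78°) = 381 mW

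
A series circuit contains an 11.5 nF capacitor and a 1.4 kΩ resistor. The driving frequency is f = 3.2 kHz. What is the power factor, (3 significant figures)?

ω = 2πf = 20110 rad/s
X_C = 1/(ωC) = 4320 Ω
Z = 1400 − j4320 Ω
|Z| = √(1400² + 4320²) = 4550 Ω
∠Z = arctan(-4320/1400) = -72.1°
cos φ = cos(-72.1°) = 0.308

0.308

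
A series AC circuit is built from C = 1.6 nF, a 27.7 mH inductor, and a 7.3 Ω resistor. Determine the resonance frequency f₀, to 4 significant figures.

ω₀ = 1/√(LC) = 1/√(0.0277 × 1.6e-09) = 150200 rad/s
f₀ = ω₀/(2π) = 23.91 kHz

23.91 kHz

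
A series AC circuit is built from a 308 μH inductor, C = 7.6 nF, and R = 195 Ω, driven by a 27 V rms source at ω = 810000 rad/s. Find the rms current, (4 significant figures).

126.4 mA

X_L = ωL = 249.5 Ω
X_C = 1/(ωC) = 162.4 Ω
Net reactance X = X_L − X_C = 87.04 Ω
Z = 195.0 + j87.04 Ω
|Z| = √(195.0² + 87.04²) = 213.5 Ω
I = V/|Z| = 27/213.5 = 126.4 mA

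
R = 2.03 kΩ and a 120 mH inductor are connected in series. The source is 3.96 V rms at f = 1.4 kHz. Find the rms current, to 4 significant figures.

ω = 2πf = 8796 rad/s
X_L = ωL = 1056 Ω
Z = 2030 + j1056 Ω
|Z| = √(2030² + 1056²) = 2288 Ω
I = V/|Z| = 3.96/2288 = 1.731 mA

1.731 mA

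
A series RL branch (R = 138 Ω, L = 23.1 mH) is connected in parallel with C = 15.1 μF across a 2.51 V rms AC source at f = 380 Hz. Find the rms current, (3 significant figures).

ω = 2πf = 2388 rad/s
X_L = ωL = 55.2 Ω
X_C = 1/(ωC) = 27.7 Ω
Branch 1 (R+jX_L): Z₁ = 138 + j55.2 Ω, |Z₁| = 149 Ω
Branch 2 (−jX_C): Z₂ = −j27.7 Ω
Parallel: Z = Z₁Z₂/(Z₁+Z₂), |Z| = 29.3 Ω, ∠Z = -79.5°
I = V/|Z| = 2.51/29.3 = 85.7 mA

85.7 mA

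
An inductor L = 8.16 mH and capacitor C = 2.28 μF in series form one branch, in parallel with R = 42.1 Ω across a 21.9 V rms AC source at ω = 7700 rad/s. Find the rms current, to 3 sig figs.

X_L = ωL = 62.8 Ω
X_C = 1/(ωC) = 57.0 Ω
Branch 1: Z₁ = R = 42.1 Ω
Branch 2 (series LC): Z₂ = j(X_L − X_C) = j5.87 Ω
Parallel: Z = Z₁Z₂/(Z₁+Z₂), |Z| = 5.82 Ω, ∠Z = 82.1°
I = V/|Z| = 21.9/5.82 = 3.77 A

3.77 A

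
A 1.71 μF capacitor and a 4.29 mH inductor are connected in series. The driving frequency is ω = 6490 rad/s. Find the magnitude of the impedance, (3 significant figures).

X_L = ωL = 27.8 Ω
X_C = 1/(ωC) = 90.1 Ω
Net reactance X = X_L − X_C = -62.3 Ω
Z = − j62.3 Ω
|Z| = √(0² + 62.3²) = 62.3 Ω

62.3 Ω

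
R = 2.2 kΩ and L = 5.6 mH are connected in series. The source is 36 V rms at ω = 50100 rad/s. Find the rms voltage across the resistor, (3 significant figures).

X_L = ωL = 281 Ω
Z = 2200 + j281 Ω
|Z| = √(2200² + 281²) = 2220 Ω
I = V/|Z| = 16.2 mA
V_R = I·|Z_R| = 0.0162 × 2200 = 35.7 V

35.7 V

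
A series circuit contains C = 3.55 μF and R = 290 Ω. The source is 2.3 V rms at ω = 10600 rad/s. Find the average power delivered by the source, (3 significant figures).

X_C = 1/(ωC) = 26.6 Ω
Z = 290 − j26.6 Ω
|Z| = √(290² + 26.6²) = 291 Ω
∠Z = arctan(-26.6/290) = -5.24°
I = V/|Z| = 7.90 mA
P = VI cos φ = 2.3 × 0.00790 × cos(-5.24°) = 18.1 mW

18.1 mW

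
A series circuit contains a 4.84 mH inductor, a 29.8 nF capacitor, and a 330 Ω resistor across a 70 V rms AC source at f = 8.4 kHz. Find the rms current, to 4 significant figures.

ω = 2πf = 52780 rad/s
X_L = ωL = 255.4 Ω
X_C = 1/(ωC) = 635.8 Ω
Net reactance X = X_L − X_C = -380.4 Ω
Z = 330.0 − j380.4 Ω
|Z| = √(330.0² + 380.4²) = 503.6 Ω
I = V/|Z| = 70/503.6 = 139.0 mA

139.0 mA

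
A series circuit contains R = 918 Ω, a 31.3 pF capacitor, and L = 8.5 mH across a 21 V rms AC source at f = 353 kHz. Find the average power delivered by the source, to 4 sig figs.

ω = 2πf = 2.218e+06 rad/s
X_L = ωL = 18850 Ω
X_C = 1/(ωC) = 14400 Ω
Net reactance X = X_L − X_C = 4448 Ω
Z = 918.0 + j4448 Ω
|Z| = √(918.0² + 4448²) = 4542 Ω
∠Z = arctan(4448/918.0) = 78.34°
I = V/|Z| = 4.624 mA
P = VI cos φ = 21 × 0.004624 × cos(78.34°) = 19.63 mW

19.63 mW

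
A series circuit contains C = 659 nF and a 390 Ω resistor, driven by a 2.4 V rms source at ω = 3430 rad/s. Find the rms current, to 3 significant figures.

4.07 mA

X_C = 1/(ωC) = 442 Ω
Z = 390 − j442 Ω
|Z| = √(390² + 442²) = 590 Ω
I = V/|Z| = 2.4/590 = 4.07 mA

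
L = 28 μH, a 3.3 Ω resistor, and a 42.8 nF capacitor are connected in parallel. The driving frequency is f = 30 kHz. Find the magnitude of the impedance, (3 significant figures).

ω = 2πf = 188500 rad/s
X_L = ωL = 5.28 Ω
X_C = 1/(ωC) = 124 Ω
Parallel: admittances add. Y = 1/R + 1/(jωL) + jωC
Y = (0.303 − j0.181) S
|Y| = 0.353 S → |Z| = 1/|Y| = 2.83 Ω, ∠Z = −∠Y = 30.9°

2.83 Ω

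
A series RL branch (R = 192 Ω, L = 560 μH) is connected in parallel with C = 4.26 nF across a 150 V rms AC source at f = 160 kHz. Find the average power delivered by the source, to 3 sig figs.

ω = 2πf = 1.005e+06 rad/s
X_L = ωL = 563 Ω
X_C = 1/(ωC) = 234 Ω
Branch 1 (R+jX_L): Z₁ = 192 + j563 Ω, |Z₁| = 595 Ω
Branch 2 (−jX_C): Z₂ = −j234 Ω
Parallel: Z = Z₁Z₂/(Z₁+Z₂), |Z| = 364 Ω, ∠Z = -78.6°
I = V/|Z| = 412 mA
P = VI cos φ = 150 × 0.412 × cos(-78.6°) = 12.2 W

12.2 W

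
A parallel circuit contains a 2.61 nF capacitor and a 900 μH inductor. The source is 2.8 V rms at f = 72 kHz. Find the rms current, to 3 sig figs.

ω = 2πf = 452400 rad/s
X_L = ωL = 407 Ω
X_C = 1/(ωC) = 847 Ω
Parallel: admittances add. Y = 1/(jωL) + jωC
Y = (0 − j0.00128) S
|Y| = 0.00128 S → |Z| = 1/|Y| = 784 Ω, ∠Z = −∠Y = 90.0°
I = V/|Z| = 2.8/784 = 3.57 mA

3.57 mA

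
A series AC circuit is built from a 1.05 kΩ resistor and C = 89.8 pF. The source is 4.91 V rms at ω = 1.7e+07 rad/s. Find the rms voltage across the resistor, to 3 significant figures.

X_C = 1/(ωC) = 655 Ω
Z = 1050 − j655 Ω
|Z| = √(1050² + 655²) = 1240 Ω
I = V/|Z| = 3.97 mA
V_R = I·|Z_R| = 0.00397 × 1050 = 4.17 V

4.17 V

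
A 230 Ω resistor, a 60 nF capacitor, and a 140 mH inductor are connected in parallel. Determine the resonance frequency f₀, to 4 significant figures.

ω₀ = 1/√(LC) = 1/√(0.14 × 6e-08) = 10910 rad/s
f₀ = ω₀/(2π) = 1.737 kHz

1.737 kHz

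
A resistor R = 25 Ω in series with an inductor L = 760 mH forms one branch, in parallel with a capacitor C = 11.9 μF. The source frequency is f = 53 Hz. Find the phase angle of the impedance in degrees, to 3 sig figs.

ω = 2πf = 333.0 rad/s
X_L = ωL = 253 Ω
X_C = 1/(ωC) = 252 Ω
Branch 1 (R+jX_L): Z₁ = 25.0 + j253 Ω, |Z₁| = 254 Ω
Branch 2 (−jX_C): Z₂ = −j252 Ω
Parallel: Z = Z₁Z₂/(Z₁+Z₂), |Z| = 2570 Ω, ∠Z = -7.34°

-7.34°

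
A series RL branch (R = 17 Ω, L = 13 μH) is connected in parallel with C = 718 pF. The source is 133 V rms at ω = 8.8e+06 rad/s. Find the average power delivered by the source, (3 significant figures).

X_L = ωL = 114 Ω
X_C = 1/(ωC) = 158 Ω
Branch 1 (R+jX_L): Z₁ = 17.0 + j114 Ω, |Z₁| = 116 Ω
Branch 2 (−jX_C): Z₂ = −j158 Ω
Parallel: Z = Z₁Z₂/(Z₁+Z₂), |Z| = 389 Ω, ∠Z = 60.4°
I = V/|Z| = 342 mA
P = VI cos φ = 133 × 0.342 × cos(60.4°) = 22.5 W

22.5 W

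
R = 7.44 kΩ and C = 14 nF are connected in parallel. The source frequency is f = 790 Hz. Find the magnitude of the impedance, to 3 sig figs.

ω = 2πf = 4964 rad/s
X_C = 1/(ωC) = 14400 Ω
Parallel: admittances add. Y = 1/R + jωC
Y = (0.000134 + j6.95e-05) S
|Y| = 0.000151 S → |Z| = 1/|Y| = 6610 Ω, ∠Z = −∠Y = -27.3°

6610 Ω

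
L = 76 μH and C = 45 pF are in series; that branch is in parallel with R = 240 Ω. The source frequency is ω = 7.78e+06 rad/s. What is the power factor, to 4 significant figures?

X_L = ωL = 591.3 Ω
X_C = 1/(ωC) = 2856 Ω
Branch 1: Z₁ = R = 240.0 Ω
Branch 2 (series LC): Z₂ = j(X_L − X_C) = −j2265 Ω
Parallel: Z = Z₁Z₂/(Z₁+Z₂), |Z| = 238.7 Ω, ∠Z = -6.048°
cos φ = cos(-6.048°) = 0.9944

0.9944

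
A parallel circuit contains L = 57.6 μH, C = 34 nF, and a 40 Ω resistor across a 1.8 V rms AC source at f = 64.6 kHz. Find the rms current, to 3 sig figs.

ω = 2πf = 405900 rad/s
X_L = ωL = 23.4 Ω
X_C = 1/(ωC) = 72.5 Ω
Parallel: admittances add. Y = 1/R + 1/(jωL) + jωC
Y = (0.0250 − j0.0290) S
|Y| = 0.0383 S → |Z| = 1/|Y| = 26.1 Ω, ∠Z = −∠Y = 49.2°
I = V/|Z| = 1.8/26.1 = 68.9 mA

68.9 mA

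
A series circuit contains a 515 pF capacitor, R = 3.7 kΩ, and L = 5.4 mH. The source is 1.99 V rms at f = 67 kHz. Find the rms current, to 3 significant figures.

ω = 2πf = 421000 rad/s
X_L = ωL = 2270 Ω
X_C = 1/(ωC) = 4610 Ω
Net reactance X = X_L − X_C = -2340 Ω
Z = 3700 − j2340 Ω
|Z| = √(3700² + 2340²) = 4380 Ω
I = V/|Z| = 1.99/4380 = 455 μA

455 μA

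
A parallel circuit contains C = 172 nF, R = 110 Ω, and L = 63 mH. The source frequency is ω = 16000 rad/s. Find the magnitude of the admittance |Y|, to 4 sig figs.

X_L = ωL = 1008 Ω
X_C = 1/(ωC) = 363.4 Ω
Parallel: admittances add. Y = 1/R + 1/(jωL) + jωC
Y = (0.009091 + j0.001760) S
|Y| = 0.009260 S → |Z| = 1/|Y| = 108.0 Ω, ∠Z = −∠Y = -10.96°

9.260 mS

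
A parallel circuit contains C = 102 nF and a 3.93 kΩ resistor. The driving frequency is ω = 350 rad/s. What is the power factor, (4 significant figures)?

0.9903

X_C = 1/(ωC) = 28010 Ω
Parallel: admittances add. Y = 1/R + jωC
Y = (0.0002545 + j3.57e-05) S
|Y| = 0.0002569 S → |Z| = 1/|Y| = 3892 Ω, ∠Z = −∠Y = -7.987°
cos φ = cos(-7.987°) = 0.9903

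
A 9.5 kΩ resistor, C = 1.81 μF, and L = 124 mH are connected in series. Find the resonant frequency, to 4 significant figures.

ω₀ = 1/√(LC) = 1/√(0.124 × 1.81e-06) = 2111 rad/s
f₀ = ω₀/(2π) = 335.9 Hz

335.9 Hz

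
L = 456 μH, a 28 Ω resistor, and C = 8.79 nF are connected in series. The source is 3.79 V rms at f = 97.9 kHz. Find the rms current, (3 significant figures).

38.1 mA

ω = 2πf = 615100 rad/s
X_L = ωL = 280 Ω
X_C = 1/(ωC) = 185 Ω
Net reactance X = X_L − X_C = 95.5 Ω
Z = 28.0 + j95.5 Ω
|Z| = √(28.0² + 95.5²) = 99.6 Ω
I = V/|Z| = 3.79/99.6 = 38.1 mA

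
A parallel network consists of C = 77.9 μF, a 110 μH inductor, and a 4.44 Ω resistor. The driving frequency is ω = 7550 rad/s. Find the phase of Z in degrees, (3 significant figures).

X_L = ωL = 0.831 Ω
X_C = 1/(ωC) = 1.70 Ω
Parallel: admittances add. Y = 1/R + 1/(jωL) + jωC
Y = (0.225 − j0.616) S
|Y| = 0.656 S → |Z| = 1/|Y| = 1.52 Ω, ∠Z = −∠Y = 69.9°

69.9°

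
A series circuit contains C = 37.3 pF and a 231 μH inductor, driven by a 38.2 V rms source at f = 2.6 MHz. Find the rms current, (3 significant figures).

17.9 mA

ω = 2πf = 1.634e+07 rad/s
X_L = ωL = 3770 Ω
X_C = 1/(ωC) = 1640 Ω
Net reactance X = X_L − X_C = 2130 Ω
Z = j2130 Ω
|Z| = √(0² + 2130²) = 2130 Ω
I = V/|Z| = 38.2/2130 = 17.9 mA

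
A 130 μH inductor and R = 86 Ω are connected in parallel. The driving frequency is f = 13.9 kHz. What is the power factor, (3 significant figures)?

0.131

ω = 2πf = 87340 rad/s
X_L = ωL = 11.4 Ω
Parallel: admittances add. Y = 1/R + 1/(jωL)
Y = (0.0116 − j0.0881) S
|Y| = 0.0888 S → |Z| = 1/|Y| = 11.3 Ω, ∠Z = −∠Y = 82.5°
cos φ = cos(82.5°) = 0.131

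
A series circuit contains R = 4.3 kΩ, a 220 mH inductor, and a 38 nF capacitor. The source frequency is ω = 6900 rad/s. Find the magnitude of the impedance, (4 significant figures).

X_L = ωL = 1518 Ω
X_C = 1/(ωC) = 3814 Ω
Net reactance X = X_L − X_C = -2296 Ω
Z = 4300 − j2296 Ω
|Z| = √(4300² + 2296²) = 4875 Ω

4875 Ω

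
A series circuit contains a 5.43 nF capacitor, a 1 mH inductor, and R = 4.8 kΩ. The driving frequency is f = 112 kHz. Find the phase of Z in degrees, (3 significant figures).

5.26°

ω = 2πf = 703700 rad/s
X_L = ωL = 704 Ω
X_C = 1/(ωC) = 262 Ω
Net reactance X = X_L − X_C = 442 Ω
Z = 4800 + j442 Ω
|Z| = √(4800² + 442²) = 4820 Ω
∠Z = arctan(442/4800) = 5.26°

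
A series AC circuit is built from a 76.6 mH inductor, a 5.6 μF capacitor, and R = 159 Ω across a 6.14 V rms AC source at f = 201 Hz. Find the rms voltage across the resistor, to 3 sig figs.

5.91 V

ω = 2πf = 1263 rad/s
X_L = ωL = 96.7 Ω
X_C = 1/(ωC) = 141 Ω
Net reactance X = X_L − X_C = -44.7 Ω
Z = 159 − j44.7 Ω
|Z| = √(159² + 44.7²) = 165 Ω
I = V/|Z| = 37.2 mA
V_R = I·|Z_R| = 0.0372 × 159 = 5.91 V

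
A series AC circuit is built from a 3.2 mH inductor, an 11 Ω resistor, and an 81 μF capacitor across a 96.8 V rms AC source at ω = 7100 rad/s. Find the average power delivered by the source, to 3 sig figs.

X_L = ωL = 22.7 Ω
X_C = 1/(ωC) = 1.74 Ω
Net reactance X = X_L − X_C = 21.0 Ω
Z = 11.0 + j21.0 Ω
|Z| = √(11.0² + 21.0²) = 23.7 Ω
∠Z = arctan(21.0/11.0) = 62.3°
I = V/|Z| = 4.09 A
P = VI cos φ = 96.8 × 4.09 × cos(62.3°) = 184 W

184 W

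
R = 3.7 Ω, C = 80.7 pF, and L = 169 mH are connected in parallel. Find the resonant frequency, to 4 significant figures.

43.10 kHz

ω₀ = 1/√(LC) = 1/√(0.169 × 8.07e-11) = 270800 rad/s
f₀ = ω₀/(2π) = 43.10 kHz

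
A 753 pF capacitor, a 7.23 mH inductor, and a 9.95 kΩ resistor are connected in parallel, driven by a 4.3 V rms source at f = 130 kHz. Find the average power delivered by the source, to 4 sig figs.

1.858 mW

ω = 2πf = 816800 rad/s
X_L = ωL = 5906 Ω
X_C = 1/(ωC) = 1626 Ω
Parallel: admittances add. Y = 1/R + 1/(jωL) + jωC
Y = (0.0001005 + j0.0004457) S
|Y| = 0.0004569 S → |Z| = 1/|Y| = 2189 Ω, ∠Z = −∠Y = -77.29°
I = V/|Z| = 1.965 mA
P = VI cos φ = 4.3 × 0.001965 × cos(-77.29°) = 1.858 mW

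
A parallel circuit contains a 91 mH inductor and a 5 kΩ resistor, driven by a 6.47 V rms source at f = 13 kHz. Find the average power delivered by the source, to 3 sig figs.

8.37 mW

ω = 2πf = 81680 rad/s
X_L = ωL = 7430 Ω
Parallel: admittances add. Y = 1/R + 1/(jωL)
Y = (0.000200 − j0.000135) S
|Y| = 0.000241 S → |Z| = 1/|Y| = 4150 Ω, ∠Z = −∠Y = 33.9°
I = V/|Z| = 1.56 mA
P = VI cos φ = 6.47 × 0.00156 × cos(33.9°) = 8.37 mW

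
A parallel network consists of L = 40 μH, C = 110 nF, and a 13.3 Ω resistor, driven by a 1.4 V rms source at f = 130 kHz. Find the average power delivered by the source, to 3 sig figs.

147 mW

ω = 2πf = 816800 rad/s
X_L = ωL = 32.7 Ω
X_C = 1/(ωC) = 11.1 Ω
Parallel: admittances add. Y = 1/R + 1/(jωL) + jωC
Y = (0.0752 + j0.0592) S
|Y| = 0.0957 S → |Z| = 1/|Y| = 10.4 Ω, ∠Z = −∠Y = -38.2°
I = V/|Z| = 134 mA
P = VI cos φ = 1.4 × 0.134 × cos(-38.2°) = 147 mW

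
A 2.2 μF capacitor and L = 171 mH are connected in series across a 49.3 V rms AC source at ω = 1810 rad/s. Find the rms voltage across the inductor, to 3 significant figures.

261 V

X_L = ωL = 310 Ω
X_C = 1/(ωC) = 251 Ω
Net reactance X = X_L − X_C = 58.4 Ω
Z = j58.4 Ω
|Z| = √(0² + 58.4²) = 58.4 Ω
I = V/|Z| = 844 mA
V_L = I·|Z_L| = 0.844 × 310 = 261 V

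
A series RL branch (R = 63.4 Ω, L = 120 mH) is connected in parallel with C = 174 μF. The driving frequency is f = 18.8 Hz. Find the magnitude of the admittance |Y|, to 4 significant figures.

ω = 2πf = 118.1 rad/s
X_L = ωL = 14.17 Ω
X_C = 1/(ωC) = 48.65 Ω
Branch 1 (R+jX_L): Z₁ = 63.40 + j14.17 Ω, |Z₁| = 64.97 Ω
Branch 2 (−jX_C): Z₂ = −j48.65 Ω
Parallel: Z = Z₁Z₂/(Z₁+Z₂), |Z| = 43.80 Ω, ∠Z = -48.86°
|Y| = 1/|Z| = 22.83 mS

22.83 mS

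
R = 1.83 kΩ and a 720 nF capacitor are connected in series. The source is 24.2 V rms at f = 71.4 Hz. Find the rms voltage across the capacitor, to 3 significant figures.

ω = 2πf = 448.6 rad/s
X_C = 1/(ωC) = 3100 Ω
Z = 1830 − j3100 Ω
|Z| = √(1830² + 3100²) = 3600 Ω
I = V/|Z| = 6.73 mA
V_C = I·|Z_C| = 0.00673 × 3100 = 20.8 V

20.8 V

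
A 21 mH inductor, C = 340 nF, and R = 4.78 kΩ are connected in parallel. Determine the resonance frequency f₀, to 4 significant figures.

1.884 kHz

ω₀ = 1/√(LC) = 1/√(0.021 × 3.4e-07) = 11830 rad/s
f₀ = ω₀/(2π) = 1.884 kHz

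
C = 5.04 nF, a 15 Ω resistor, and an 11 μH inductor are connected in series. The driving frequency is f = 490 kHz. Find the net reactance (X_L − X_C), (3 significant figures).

-30.6 Ω

ω = 2πf = 3.079e+06 rad/s
X_L = ωL = 33.9 Ω
X_C = 1/(ωC) = 64.4 Ω
X = 33.9 − 64.4 = -30.6 Ω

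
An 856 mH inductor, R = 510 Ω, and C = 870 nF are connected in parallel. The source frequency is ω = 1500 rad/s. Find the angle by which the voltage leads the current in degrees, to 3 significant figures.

X_L = ωL = 1280 Ω
X_C = 1/(ωC) = 766 Ω
Parallel: admittances add. Y = 1/R + 1/(jωL) + jωC
Y = (0.00196 + j0.000526) S
|Y| = 0.00203 S → |Z| = 1/|Y| = 493 Ω, ∠Z = −∠Y = -15.0°

-15.0°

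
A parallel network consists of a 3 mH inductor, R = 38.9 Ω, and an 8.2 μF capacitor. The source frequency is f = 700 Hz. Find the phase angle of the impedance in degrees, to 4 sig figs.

57.09°

ω = 2πf = 4398 rad/s
X_L = ωL = 13.19 Ω
X_C = 1/(ωC) = 27.73 Ω
Parallel: admittances add. Y = 1/R + 1/(jωL) + jωC
Y = (0.02571 − j0.03972) S
|Y| = 0.04732 S → |Z| = 1/|Y| = 21.13 Ω, ∠Z = −∠Y = 57.09°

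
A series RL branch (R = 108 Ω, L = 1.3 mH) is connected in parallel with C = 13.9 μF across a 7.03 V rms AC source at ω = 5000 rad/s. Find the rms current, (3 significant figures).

489 mA

X_L = ωL = 6.50 Ω
X_C = 1/(ωC) = 14.4 Ω
Branch 1 (R+jX_L): Z₁ = 108 + j6.50 Ω, |Z₁| = 108 Ω
Branch 2 (−jX_C): Z₂ = −j14.4 Ω
Parallel: Z = Z₁Z₂/(Z₁+Z₂), |Z| = 14.4 Ω, ∠Z = -82.4°
I = V/|Z| = 7.03/14.4 = 489 mA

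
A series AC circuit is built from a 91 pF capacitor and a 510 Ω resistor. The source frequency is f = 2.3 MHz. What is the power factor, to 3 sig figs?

ω = 2πf = 1.445e+07 rad/s
X_C = 1/(ωC) = 760 Ω
Z = 510 − j760 Ω
|Z| = √(510² + 760²) = 916 Ω
∠Z = arctan(-760/510) = -56.2°
cos φ = cos(-56.2°) = 0.557

0.557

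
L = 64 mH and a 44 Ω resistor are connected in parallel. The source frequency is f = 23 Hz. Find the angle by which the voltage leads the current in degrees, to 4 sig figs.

78.13°

ω = 2πf = 144.5 rad/s
X_L = ωL = 9.249 Ω
Parallel: admittances add. Y = 1/R + 1/(jωL)
Y = (0.02273 − j0.1081) S
|Y| = 0.1105 S → |Z| = 1/|Y| = 9.051 Ω, ∠Z = −∠Y = 78.13°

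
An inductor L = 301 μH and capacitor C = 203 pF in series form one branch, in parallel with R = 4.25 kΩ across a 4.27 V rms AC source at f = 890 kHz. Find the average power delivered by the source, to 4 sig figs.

ω = 2πf = 5.592e+06 rad/s
X_L = ωL = 1683 Ω
X_C = 1/(ωC) = 880.9 Ω
Branch 1: Z₁ = R = 4250 Ω
Branch 2 (series LC): Z₂ = j(X_L − X_C) = j802.3 Ω
Parallel: Z = Z₁Z₂/(Z₁+Z₂), |Z| = 788.4 Ω, ∠Z = 79.31°
I = V/|Z| = 5.416 mA
P = VI cos φ = 4.27 × 0.005416 × cos(79.31°) = 4.290 mW

4.290 mW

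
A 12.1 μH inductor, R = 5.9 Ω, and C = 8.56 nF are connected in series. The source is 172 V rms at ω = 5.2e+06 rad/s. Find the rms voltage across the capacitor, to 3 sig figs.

94.5 V

X_L = ωL = 62.9 Ω
X_C = 1/(ωC) = 22.5 Ω
Net reactance X = X_L − X_C = 40.5 Ω
Z = 5.90 + j40.5 Ω
|Z| = √(5.90² + 40.5²) = 40.9 Ω
I = V/|Z| = 4.21 A
V_C = I·|Z_C| = 4.21 × 22.5 = 94.5 V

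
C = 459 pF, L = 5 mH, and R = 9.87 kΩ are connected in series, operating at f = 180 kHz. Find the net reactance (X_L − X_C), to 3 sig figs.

ω = 2πf = 1.131e+06 rad/s
X_L = ωL = 5650 Ω
X_C = 1/(ωC) = 1930 Ω
X = 5650 − 1930 = 3730 Ω

3730 Ω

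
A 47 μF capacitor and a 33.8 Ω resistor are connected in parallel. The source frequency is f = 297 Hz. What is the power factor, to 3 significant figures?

0.320

ω = 2πf = 1866 rad/s
X_C = 1/(ωC) = 11.4 Ω
Parallel: admittances add. Y = 1/R + jωC
Y = (0.0296 + j0.0877) S
|Y| = 0.0926 S → |Z| = 1/|Y| = 10.8 Ω, ∠Z = −∠Y = -71.4°
cos φ = cos(-71.4°) = 0.320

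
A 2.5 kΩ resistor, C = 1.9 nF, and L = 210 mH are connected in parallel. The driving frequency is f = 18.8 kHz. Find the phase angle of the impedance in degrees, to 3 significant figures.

-24.7°

ω = 2πf = 118100 rad/s
X_L = ωL = 24800 Ω
X_C = 1/(ωC) = 4460 Ω
Parallel: admittances add. Y = 1/R + 1/(jωL) + jωC
Y = (0.000400 + j0.000184) S
|Y| = 0.000440 S → |Z| = 1/|Y| = 2270 Ω, ∠Z = −∠Y = -24.7°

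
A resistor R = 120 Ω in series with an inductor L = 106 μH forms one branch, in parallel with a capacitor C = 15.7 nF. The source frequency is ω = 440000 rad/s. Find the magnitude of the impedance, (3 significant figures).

120 Ω

X_L = ωL = 46.6 Ω
X_C = 1/(ωC) = 145 Ω
Branch 1 (R+jX_L): Z₁ = 120 + j46.6 Ω, |Z₁| = 129 Ω
Branch 2 (−jX_C): Z₂ = −j145 Ω
Parallel: Z = Z₁Z₂/(Z₁+Z₂), |Z| = 120 Ω, ∠Z = -29.5°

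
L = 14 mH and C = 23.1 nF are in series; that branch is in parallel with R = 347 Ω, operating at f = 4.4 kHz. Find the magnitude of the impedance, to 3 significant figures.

333 Ω

ω = 2πf = 27650 rad/s
X_L = ωL = 387 Ω
X_C = 1/(ωC) = 1570 Ω
Branch 1: Z₁ = R = 347 Ω
Branch 2 (series LC): Z₂ = j(X_L − X_C) = −j1180 Ω
Parallel: Z = Z₁Z₂/(Z₁+Z₂), |Z| = 333 Ω, ∠Z = -16.4°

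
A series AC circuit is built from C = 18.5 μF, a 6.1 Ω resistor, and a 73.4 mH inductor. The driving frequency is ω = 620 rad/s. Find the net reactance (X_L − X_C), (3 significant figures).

-41.7 Ω

X_L = ωL = 45.5 Ω
X_C = 1/(ωC) = 87.2 Ω
X = 45.5 − 87.2 = -41.7 Ω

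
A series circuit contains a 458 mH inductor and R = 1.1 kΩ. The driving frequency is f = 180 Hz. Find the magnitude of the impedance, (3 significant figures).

ω = 2πf = 1131 rad/s
X_L = ωL = 518 Ω
Z = 1100 + j518 Ω
|Z| = √(1100² + 518²) = 1220 Ω

1220 Ω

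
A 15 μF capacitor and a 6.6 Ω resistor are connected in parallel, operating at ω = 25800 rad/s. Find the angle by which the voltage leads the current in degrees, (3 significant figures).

-68.6°

X_C = 1/(ωC) = 2.58 Ω
Parallel: admittances add. Y = 1/R + jωC
Y = (0.152 + j0.387) S
|Y| = 0.416 S → |Z| = 1/|Y| = 2.41 Ω, ∠Z = −∠Y = -68.6°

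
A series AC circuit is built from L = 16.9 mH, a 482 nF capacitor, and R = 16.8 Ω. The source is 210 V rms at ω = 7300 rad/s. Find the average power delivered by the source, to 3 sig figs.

28.3 W

X_L = ωL = 123 Ω
X_C = 1/(ωC) = 284 Ω
Net reactance X = X_L − X_C = -161 Ω
Z = 16.8 − j161 Ω
|Z| = √(16.8² + 161²) = 162 Ω
∠Z = arctan(-161/16.8) = -84.0°
I = V/|Z| = 1.30 A
P = VI cos φ = 210 × 1.30 × cos(-84.0°) = 28.3 W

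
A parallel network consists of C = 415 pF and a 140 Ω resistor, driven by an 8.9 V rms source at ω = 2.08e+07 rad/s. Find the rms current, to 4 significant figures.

99.72 mA

X_C = 1/(ωC) = 115.8 Ω
Parallel: admittances add. Y = 1/R + jωC
Y = (0.007143 + j0.008632) S
|Y| = 0.01120 S → |Z| = 1/|Y| = 89.25 Ω, ∠Z = −∠Y = -50.39°
I = V/|Z| = 8.9/89.25 = 99.72 mA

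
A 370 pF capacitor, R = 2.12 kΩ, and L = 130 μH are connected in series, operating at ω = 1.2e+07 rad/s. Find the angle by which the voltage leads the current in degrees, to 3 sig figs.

X_L = ωL = 1560 Ω
X_C = 1/(ωC) = 225 Ω
Net reactance X = X_L − X_C = 1330 Ω
Z = 2120 + j1330 Ω
|Z| = √(2120² + 1330²) = 2510 Ω
∠Z = arctan(1330/2120) = 32.2°

32.2°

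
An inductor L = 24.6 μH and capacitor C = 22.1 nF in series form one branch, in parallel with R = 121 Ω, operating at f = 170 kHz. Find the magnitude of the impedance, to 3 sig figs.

ω = 2πf = 1.068e+06 rad/s
X_L = ωL = 26.3 Ω
X_C = 1/(ωC) = 42.4 Ω
Branch 1: Z₁ = R = 121 Ω
Branch 2 (series LC): Z₂ = j(X_L − X_C) = −j16.1 Ω
Parallel: Z = Z₁Z₂/(Z₁+Z₂), |Z| = 15.9 Ω, ∠Z = -82.4°

15.9 Ω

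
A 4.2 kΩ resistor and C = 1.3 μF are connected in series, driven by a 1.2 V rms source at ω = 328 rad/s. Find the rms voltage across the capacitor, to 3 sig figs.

X_C = 1/(ωC) = 2350 Ω
Z = 4200 − j2350 Ω
|Z| = √(4200² + 2350²) = 4810 Ω
I = V/|Z| = 249 μA
V_C = I·|Z_C| = 0.000249 × 2350 = 0.585 V

0.585 V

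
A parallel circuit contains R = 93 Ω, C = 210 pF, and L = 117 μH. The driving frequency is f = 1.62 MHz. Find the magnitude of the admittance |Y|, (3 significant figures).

10.8 mS

ω = 2πf = 1.018e+07 rad/s
X_L = ωL = 1190 Ω
X_C = 1/(ωC) = 468 Ω
Parallel: admittances add. Y = 1/R + 1/(jωL) + jωC
Y = (0.0108 + j0.00130) S
|Y| = 0.0108 S → |Z| = 1/|Y| = 92.3 Ω, ∠Z = −∠Y = -6.88°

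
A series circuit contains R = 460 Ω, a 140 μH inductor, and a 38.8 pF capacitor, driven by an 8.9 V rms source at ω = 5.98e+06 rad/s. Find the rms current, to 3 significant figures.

X_L = ωL = 837 Ω
X_C = 1/(ωC) = 4310 Ω
Net reactance X = X_L − X_C = -3470 Ω
Z = 460 − j3470 Ω
|Z| = √(460² + 3470²) = 3500 Ω
I = V/|Z| = 8.9/3500 = 2.54 mA

2.54 mA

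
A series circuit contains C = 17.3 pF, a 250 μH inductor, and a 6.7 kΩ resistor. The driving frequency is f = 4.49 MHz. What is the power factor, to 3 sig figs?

ω = 2πf = 2.821e+07 rad/s
X_L = ωL = 7050 Ω
X_C = 1/(ωC) = 2050 Ω
Net reactance X = X_L − X_C = 5000 Ω
Z = 6700 + j5000 Ω
|Z| = √(6700² + 5000²) = 8360 Ω
∠Z = arctan(5000/6700) = 36.8°
cos φ = cos(36.8°) = 0.801

0.801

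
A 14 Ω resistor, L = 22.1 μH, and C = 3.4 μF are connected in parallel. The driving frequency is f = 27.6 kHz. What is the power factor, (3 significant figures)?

0.212

ω = 2πf = 173400 rad/s
X_L = ωL = 3.83 Ω
X_C = 1/(ωC) = 1.70 Ω
Parallel: admittances add. Y = 1/R + 1/(jωL) + jωC
Y = (0.0714 + j0.329) S
|Y| = 0.336 S → |Z| = 1/|Y| = 2.97 Ω, ∠Z = −∠Y = -77.7°
cos φ = cos(-77.7°) = 0.212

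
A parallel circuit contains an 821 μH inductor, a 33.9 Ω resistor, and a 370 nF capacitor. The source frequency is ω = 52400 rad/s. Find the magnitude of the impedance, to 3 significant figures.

X_L = ωL = 43.0 Ω
X_C = 1/(ωC) = 51.6 Ω
Parallel: admittances add. Y = 1/R + 1/(jωL) + jωC
Y = (0.0295 − j0.00386) S
|Y| = 0.0297 S → |Z| = 1/|Y| = 33.6 Ω, ∠Z = −∠Y = 7.45°

33.6 Ω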